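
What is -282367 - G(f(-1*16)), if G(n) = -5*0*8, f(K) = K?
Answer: -282367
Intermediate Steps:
G(n) = 0 (G(n) = 0*8 = 0)
-282367 - G(f(-1*16)) = -282367 - 1*0 = -282367 + 0 = -282367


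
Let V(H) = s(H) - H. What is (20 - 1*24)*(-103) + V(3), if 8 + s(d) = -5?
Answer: 396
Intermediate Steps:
s(d) = -13 (s(d) = -8 - 5 = -13)
V(H) = -13 - H
(20 - 1*24)*(-103) + V(3) = (20 - 1*24)*(-103) + (-13 - 1*3) = (20 - 24)*(-103) + (-13 - 3) = -4*(-103) - 16 = 412 - 16 = 396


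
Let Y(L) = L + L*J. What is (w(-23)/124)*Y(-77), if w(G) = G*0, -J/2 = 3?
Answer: 0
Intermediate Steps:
J = -6 (J = -2*3 = -6)
w(G) = 0
Y(L) = -5*L (Y(L) = L + L*(-6) = L - 6*L = -5*L)
(w(-23)/124)*Y(-77) = (0/124)*(-5*(-77)) = (0*(1/124))*385 = 0*385 = 0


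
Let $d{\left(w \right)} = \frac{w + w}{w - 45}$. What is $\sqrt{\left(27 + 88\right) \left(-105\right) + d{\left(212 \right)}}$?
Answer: $\frac{i \sqrt{336688867}}{167} \approx 109.87 i$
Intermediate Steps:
$d{\left(w \right)} = \frac{2 w}{-45 + w}$
$\sqrt{\left(27 + 88\right) \left(-105\right) + d{\left(212 \right)}} = \sqrt{\left(27 + 88\right) \left(-105\right) + 2 \cdot 212 \frac{1}{-45 + 212}} = \sqrt{115 \left(-105\right) + 2 \cdot 212 \cdot \frac{1}{167}} = \sqrt{-12075 + 2 \cdot 212 \cdot \frac{1}{167}} = \sqrt{-12075 + \frac{424}{167}} = \sqrt{- \frac{2016101}{167}} = \frac{i \sqrt{336688867}}{167}$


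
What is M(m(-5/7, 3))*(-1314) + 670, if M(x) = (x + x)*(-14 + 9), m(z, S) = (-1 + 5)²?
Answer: 210910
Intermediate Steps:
m(z, S) = 16 (m(z, S) = 4² = 16)
M(x) = -10*x (M(x) = (2*x)*(-5) = -10*x)
M(m(-5/7, 3))*(-1314) + 670 = -10*16*(-1314) + 670 = -160*(-1314) + 670 = 210240 + 670 = 210910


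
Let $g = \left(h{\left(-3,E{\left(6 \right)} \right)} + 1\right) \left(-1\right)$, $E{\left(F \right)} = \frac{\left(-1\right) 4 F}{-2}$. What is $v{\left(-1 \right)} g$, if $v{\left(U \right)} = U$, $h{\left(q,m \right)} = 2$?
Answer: $3$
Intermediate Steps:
$E{\left(F \right)} = 2 F$ ($E{\left(F \right)} = - 4 F \left(- \frac{1}{2}\right) = 2 F$)
$g = -3$ ($g = \left(2 + 1\right) \left(-1\right) = 3 \left(-1\right) = -3$)
$v{\left(-1 \right)} g = \left(-1\right) \left(-3\right) = 3$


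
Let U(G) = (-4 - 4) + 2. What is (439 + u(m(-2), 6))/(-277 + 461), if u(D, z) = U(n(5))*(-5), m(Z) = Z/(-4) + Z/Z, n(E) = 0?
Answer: 469/184 ≈ 2.5489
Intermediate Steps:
U(G) = -6 (U(G) = -8 + 2 = -6)
m(Z) = 1 - Z/4 (m(Z) = Z*(-1/4) + 1 = -Z/4 + 1 = 1 - Z/4)
u(D, z) = 30 (u(D, z) = -6*(-5) = 30)
(439 + u(m(-2), 6))/(-277 + 461) = (439 + 30)/(-277 + 461) = 469/184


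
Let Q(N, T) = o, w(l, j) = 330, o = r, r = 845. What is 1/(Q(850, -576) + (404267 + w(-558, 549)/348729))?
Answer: 116243/47091434326 ≈ 2.4685e-6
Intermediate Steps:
o = 845
Q(N, T) = 845
1/(Q(850, -576) + (404267 + w(-558, 549)/348729)) = 1/(845 + (404267 + 330/348729)) = 1/(845 + (404267 + 330*(1/348729))) = 1/(845 + (404267 + 110/116243)) = 1/(845 + 46993208991/116243) = 1/(47091434326/116243) = 116243/47091434326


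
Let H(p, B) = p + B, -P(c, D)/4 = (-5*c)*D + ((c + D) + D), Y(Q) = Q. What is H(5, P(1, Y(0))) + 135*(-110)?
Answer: -14849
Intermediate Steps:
P(c, D) = -8*D - 4*c + 20*D*c (P(c, D) = -4*((-5*c)*D + ((c + D) + D)) = -4*(-5*D*c + ((D + c) + D)) = -4*(-5*D*c + (c + 2*D)) = -4*(c + 2*D - 5*D*c) = -8*D - 4*c + 20*D*c)
H(p, B) = B + p
H(5, P(1, Y(0))) + 135*(-110) = ((-8*0 - 4*1 + 20*0*1) + 5) + 135*(-110) = ((0 - 4 + 0) + 5) - 14850 = (-4 + 5) - 14850 = 1 - 14850 = -14849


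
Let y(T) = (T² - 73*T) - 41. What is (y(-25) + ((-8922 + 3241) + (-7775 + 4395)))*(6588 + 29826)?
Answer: -242225928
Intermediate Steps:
y(T) = -41 + T² - 73*T
(y(-25) + ((-8922 + 3241) + (-7775 + 4395)))*(6588 + 29826) = ((-41 + (-25)² - 73*(-25)) + ((-8922 + 3241) + (-7775 + 4395)))*(6588 + 29826) = ((-41 + 625 + 1825) + (-5681 - 3380))*36414 = (2409 - 9061)*36414 = -6652*36414 = -242225928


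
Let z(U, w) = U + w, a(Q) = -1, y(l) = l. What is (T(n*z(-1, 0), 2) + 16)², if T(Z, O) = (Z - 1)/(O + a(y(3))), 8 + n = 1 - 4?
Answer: 676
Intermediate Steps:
n = -11 (n = -8 + (1 - 4) = -8 - 3 = -11)
T(Z, O) = (-1 + Z)/(-1 + O) (T(Z, O) = (Z - 1)/(O - 1) = (-1 + Z)/(-1 + O))
(T(n*z(-1, 0), 2) + 16)² = ((-1 - 11*(-1 + 0))/(-1 + 2) + 16)² = ((-1 - 11*(-1))/1 + 16)² = (1*(-1 + 11) + 16)² = (1*10 + 16)² = (10 + 16)² = 26² = 676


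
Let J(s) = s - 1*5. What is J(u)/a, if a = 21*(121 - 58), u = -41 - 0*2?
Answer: -46/1323 ≈ -0.034769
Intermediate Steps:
u = -41 (u = -41 - 1*0 = -41 + 0 = -41)
a = 1323 (a = 21*63 = 1323)
J(s) = -5 + s (J(s) = s - 5 = -5 + s)
J(u)/a = (-5 - 41)/1323 = -46*1/1323 = -46/1323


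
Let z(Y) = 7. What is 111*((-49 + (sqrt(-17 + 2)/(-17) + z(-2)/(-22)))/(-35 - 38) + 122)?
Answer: 21868887/1606 + 111*I*sqrt(15)/1241 ≈ 13617.0 + 0.34642*I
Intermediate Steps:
111*((-49 + (sqrt(-17 + 2)/(-17) + z(-2)/(-22)))/(-35 - 38) + 122) = 111*((-49 + (sqrt(-17 + 2)/(-17) + 7/(-22)))/(-35 - 38) + 122) = 111*((-49 + (sqrt(-15)*(-1/17) + 7*(-1/22)))/(-73) + 122) = 111*((-49 + ((I*sqrt(15))*(-1/17) - 7/22))*(-1/73) + 122) = 111*((-49 + (-I*sqrt(15)/17 - 7/22))*(-1/73) + 122) = 111*((-49 + (-7/22 - I*sqrt(15)/17))*(-1/73) + 122) = 111*((-1085/22 - I*sqrt(15)/17)*(-1/73) + 122) = 111*((1085/1606 + I*sqrt(15)/1241) + 122) = 111*(197017/1606 + I*sqrt(15)/1241) = 21868887/1606 + 111*I*sqrt(15)/1241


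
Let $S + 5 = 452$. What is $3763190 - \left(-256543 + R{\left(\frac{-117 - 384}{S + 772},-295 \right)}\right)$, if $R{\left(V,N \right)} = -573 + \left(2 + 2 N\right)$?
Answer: $4020894$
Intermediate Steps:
$S = 447$ ($S = -5 + 452 = 447$)
$R{\left(V,N \right)} = -571 + 2 N$
$3763190 - \left(-256543 + R{\left(\frac{-117 - 384}{S + 772},-295 \right)}\right) = 3763190 + \left(256543 - \left(-571 + 2 \left(-295\right)\right)\right) = 3763190 + \left(256543 - \left(-571 - 590\right)\right) = 3763190 + \left(256543 - -1161\right) = 3763190 + \left(256543 + 1161\right) = 3763190 + 257704 = 4020894$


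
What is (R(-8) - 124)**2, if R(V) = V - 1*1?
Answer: 17689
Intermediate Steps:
R(V) = -1 + V (R(V) = V - 1 = -1 + V)
(R(-8) - 124)**2 = ((-1 - 8) - 124)**2 = (-9 - 124)**2 = (-133)**2 = 17689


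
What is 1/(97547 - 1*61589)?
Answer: 1/35958 ≈ 2.7810e-5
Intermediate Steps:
1/(97547 - 1*61589) = 1/(97547 - 61589) = 1/35958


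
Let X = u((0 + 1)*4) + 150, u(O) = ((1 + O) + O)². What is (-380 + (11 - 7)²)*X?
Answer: -84084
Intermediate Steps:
u(O) = (1 + 2*O)²
X = 231 (X = (1 + 2*((0 + 1)*4))² + 150 = (1 + 2*(1*4))² + 150 = (1 + 2*4)² + 150 = (1 + 8)² + 150 = 9² + 150 = 81 + 150 = 231)
(-380 + (11 - 7)²)*X = (-380 + (11 - 7)²)*231 = (-380 + 4²)*231 = (-380 + 16)*231 = -364*231 = -84084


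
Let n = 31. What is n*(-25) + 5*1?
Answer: -770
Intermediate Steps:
n*(-25) + 5*1 = 31*(-25) + 5*1 = -775 + 5 = -770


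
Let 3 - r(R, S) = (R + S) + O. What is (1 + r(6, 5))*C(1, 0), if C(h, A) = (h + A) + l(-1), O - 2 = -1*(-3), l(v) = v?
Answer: 0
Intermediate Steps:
O = 5 (O = 2 - 1*(-3) = 2 + 3 = 5)
C(h, A) = -1 + A + h (C(h, A) = (h + A) - 1 = (A + h) - 1 = -1 + A + h)
r(R, S) = -2 - R - S (r(R, S) = 3 - ((R + S) + 5) = 3 - (5 + R + S) = 3 + (-5 - R - S) = -2 - R - S)
(1 + r(6, 5))*C(1, 0) = (1 + (-2 - 1*6 - 1*5))*(-1 + 0 + 1) = (1 + (-2 - 6 - 5))*0 = (1 - 13)*0 = -12*0 = 0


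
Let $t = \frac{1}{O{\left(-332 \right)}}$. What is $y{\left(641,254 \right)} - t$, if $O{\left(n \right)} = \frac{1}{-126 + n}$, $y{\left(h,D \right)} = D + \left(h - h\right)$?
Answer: $712$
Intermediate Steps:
$y{\left(h,D \right)} = D$ ($y{\left(h,D \right)} = D + 0 = D$)
$t = -458$ ($t = \frac{1}{\frac{1}{-126 - 332}} = \frac{1}{\frac{1}{-458}} = \frac{1}{- \frac{1}{458}} = -458$)
$y{\left(641,254 \right)} - t = 254 - -458 = 254 + 458 = 712$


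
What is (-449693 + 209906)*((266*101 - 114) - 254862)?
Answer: 54697812570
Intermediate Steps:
(-449693 + 209906)*((266*101 - 114) - 254862) = -239787*((26866 - 114) - 254862) = -239787*(26752 - 254862) = -239787*(-228110) = 54697812570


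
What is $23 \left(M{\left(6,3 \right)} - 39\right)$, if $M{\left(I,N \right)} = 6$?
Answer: $-759$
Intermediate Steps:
$23 \left(M{\left(6,3 \right)} - 39\right) = 23 \left(6 - 39\right) = 23 \left(-33\right) = -759$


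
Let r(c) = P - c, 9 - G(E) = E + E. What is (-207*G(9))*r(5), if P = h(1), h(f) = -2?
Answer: -13041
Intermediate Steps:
G(E) = 9 - 2*E (G(E) = 9 - (E + E) = 9 - 2*E)
P = -2
r(c) = -2 - c
(-207*G(9))*r(5) = (-207*(9 - 2*9))*(-2 - 1*5) = (-207*(9 - 18))*(-2 - 5) = -207*(-9)*(-7) = 1863*(-7) = -13041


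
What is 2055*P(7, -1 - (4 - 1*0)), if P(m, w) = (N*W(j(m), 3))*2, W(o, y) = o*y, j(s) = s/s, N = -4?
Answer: -49320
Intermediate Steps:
j(s) = 1
P(m, w) = -24 (P(m, w) = -4*3*2 = -12*2 = -24)
2055*P(7, -1 - (4 - 1*0)) = 2055*(-24) = -49320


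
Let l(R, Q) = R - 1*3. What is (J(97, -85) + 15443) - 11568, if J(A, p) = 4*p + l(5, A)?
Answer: 3537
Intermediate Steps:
l(R, Q) = -3 + R (l(R, Q) = R - 3 = -3 + R)
J(A, p) = 2 + 4*p (J(A, p) = 4*p + (-3 + 5) = 4*p + 2 = 2 + 4*p)
(J(97, -85) + 15443) - 11568 = ((2 + 4*(-85)) + 15443) - 11568 = ((2 - 340) + 15443) - 11568 = (-338 + 15443) - 11568 = 15105 - 11568 = 3537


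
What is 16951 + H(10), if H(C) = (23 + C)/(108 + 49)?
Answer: 2661340/157 ≈ 16951.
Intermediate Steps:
H(C) = 23/157 + C/157 (H(C) = (23 + C)/157 = (23 + C)*(1/157) = 23/157 + C/157)
16951 + H(10) = 16951 + (23/157 + (1/157)*10) = 16951 + (23/157 + 10/157) = 16951 + 33/157 = 2661340/157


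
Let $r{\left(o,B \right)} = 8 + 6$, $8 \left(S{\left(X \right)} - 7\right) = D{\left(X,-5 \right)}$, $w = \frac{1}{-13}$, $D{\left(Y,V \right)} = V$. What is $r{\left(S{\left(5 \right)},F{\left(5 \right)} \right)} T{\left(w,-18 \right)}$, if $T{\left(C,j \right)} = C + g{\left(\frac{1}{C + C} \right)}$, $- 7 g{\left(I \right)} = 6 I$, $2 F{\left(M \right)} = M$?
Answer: $\frac{1000}{13} \approx 76.923$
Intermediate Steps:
$F{\left(M \right)} = \frac{M}{2}$
$w = - \frac{1}{13} \approx -0.076923$
$S{\left(X \right)} = \frac{51}{8}$ ($S{\left(X \right)} = 7 + \frac{1}{8} \left(-5\right) = 7 - \frac{5}{8} = \frac{51}{8}$)
$r{\left(o,B \right)} = 14$
$g{\left(I \right)} = - \frac{6 I}{7}$
$T{\left(C,j \right)} = C - \frac{3}{7 C}$ ($T{\left(C,j \right)} = C - \frac{6}{7 \left(C + C\right)} = C - \frac{6}{7 \cdot 2 C} = C - \frac{6 \frac{1}{2 C}}{7} = C - \frac{3}{7 C}$)
$r{\left(S{\left(5 \right)},F{\left(5 \right)} \right)} T{\left(w,-18 \right)} = 14 \left(- \frac{1}{13} - \frac{3}{7 \left(- \frac{1}{13}\right)}\right) = 14 \left(- \frac{1}{13} - - \frac{39}{7}\right) = 14 \left(- \frac{1}{13} + \frac{39}{7}\right) = 14 \cdot \frac{500}{91} = \frac{1000}{13}$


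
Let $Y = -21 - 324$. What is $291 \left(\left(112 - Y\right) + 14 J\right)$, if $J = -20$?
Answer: $51507$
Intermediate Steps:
$Y = -345$ ($Y = -21 - 324 = -345$)
$291 \left(\left(112 - Y\right) + 14 J\right) = 291 \left(\left(112 - -345\right) + 14 \left(-20\right)\right) = 291 \left(\left(112 + 345\right) - 280\right) = 291 \left(457 - 280\right) = 291 \cdot 177 = 51507$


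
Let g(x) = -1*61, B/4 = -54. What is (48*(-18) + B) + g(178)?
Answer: -1141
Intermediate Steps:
B = -216 (B = 4*(-54) = -216)
g(x) = -61
(48*(-18) + B) + g(178) = (48*(-18) - 216) - 61 = (-864 - 216) - 61 = -1080 - 61 = -1141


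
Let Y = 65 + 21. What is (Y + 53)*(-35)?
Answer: -4865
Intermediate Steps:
Y = 86
(Y + 53)*(-35) = (86 + 53)*(-35) = 139*(-35) = -4865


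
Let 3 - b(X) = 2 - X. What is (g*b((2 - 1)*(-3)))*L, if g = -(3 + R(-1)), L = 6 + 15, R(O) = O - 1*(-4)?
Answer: 252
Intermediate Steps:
R(O) = 4 + O (R(O) = O + 4 = 4 + O)
b(X) = 1 + X (b(X) = 3 - (2 - X) = 3 + (-2 + X) = 1 + X)
L = 21
g = -6 (g = -(3 + (4 - 1)) = -(3 + 3) = -1*6 = -6)
(g*b((2 - 1)*(-3)))*L = -6*(1 + (2 - 1)*(-3))*21 = -6*(1 + 1*(-3))*21 = -6*(1 - 3)*21 = -6*(-2)*21 = 12*21 = 252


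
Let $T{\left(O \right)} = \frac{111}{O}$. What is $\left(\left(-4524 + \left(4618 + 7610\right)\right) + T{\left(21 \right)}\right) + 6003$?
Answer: $\frac{95986}{7} \approx 13712.0$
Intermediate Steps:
$\left(\left(-4524 + \left(4618 + 7610\right)\right) + T{\left(21 \right)}\right) + 6003 = \left(\left(-4524 + \left(4618 + 7610\right)\right) + \frac{111}{21}\right) + 6003 = \left(\left(-4524 + 12228\right) + 111 \cdot \frac{1}{21}\right) + 6003 = \left(7704 + \frac{37}{7}\right) + 6003 = \frac{53965}{7} + 6003 = \frac{95986}{7}$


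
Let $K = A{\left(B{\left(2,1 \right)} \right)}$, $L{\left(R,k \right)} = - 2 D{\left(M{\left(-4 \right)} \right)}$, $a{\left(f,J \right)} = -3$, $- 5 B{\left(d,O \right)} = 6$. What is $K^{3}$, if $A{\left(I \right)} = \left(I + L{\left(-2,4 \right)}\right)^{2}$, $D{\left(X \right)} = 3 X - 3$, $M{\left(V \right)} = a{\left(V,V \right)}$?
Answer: $\frac{2194972623936}{15625} \approx 1.4048 \cdot 10^{8}$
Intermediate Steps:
$B{\left(d,O \right)} = - \frac{6}{5}$ ($B{\left(d,O \right)} = \left(- \frac{1}{5}\right) 6 = - \frac{6}{5}$)
$M{\left(V \right)} = -3$
$D{\left(X \right)} = -3 + 3 X$
$L{\left(R,k \right)} = 24$ ($L{\left(R,k \right)} = - 2 \left(-3 + 3 \left(-3\right)\right) = - 2 \left(-3 - 9\right) = \left(-2\right) \left(-12\right) = 24$)
$A{\left(I \right)} = \left(24 + I\right)^{2}$ ($A{\left(I \right)} = \left(I + 24\right)^{2} = \left(24 + I\right)^{2}$)
$K = \frac{12996}{25}$ ($K = \left(24 - \frac{6}{5}\right)^{2} = \left(\frac{114}{5}\right)^{2} = \frac{12996}{25} \approx 519.84$)
$K^{3} = \left(\frac{12996}{25}\right)^{3} = \frac{2194972623936}{15625}$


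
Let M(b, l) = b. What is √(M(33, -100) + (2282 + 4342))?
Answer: √6657 ≈ 81.590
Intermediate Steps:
√(M(33, -100) + (2282 + 4342)) = √(33 + (2282 + 4342)) = √(33 + 6624) = √6657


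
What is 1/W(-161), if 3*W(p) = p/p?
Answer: 3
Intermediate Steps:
W(p) = ⅓ (W(p) = (p/p)/3 = (⅓)*1 = ⅓)
1/W(-161) = 1/(⅓) = 3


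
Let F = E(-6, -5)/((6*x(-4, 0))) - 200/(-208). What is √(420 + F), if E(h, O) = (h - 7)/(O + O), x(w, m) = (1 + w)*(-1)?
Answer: √64039235/390 ≈ 20.519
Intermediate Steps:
x(w, m) = -1 - w
E(h, O) = (-7 + h)/(2*O) (E(h, O) = (-7 + h)/((2*O)) = (-7 + h)*(1/(2*O)) = (-7 + h)/(2*O))
F = 2419/2340 (F = ((½)*(-7 - 6)/(-5))/((6*(-1 - 1*(-4)))) - 200/(-208) = ((½)*(-⅕)*(-13))/((6*(-1 + 4))) - 200*(-1/208) = 13/(10*((6*3))) + 25/26 = (13/10)/18 + 25/26 = (13/10)*(1/18) + 25/26 = 13/180 + 25/26 = 2419/2340 ≈ 1.0338)
√(420 + F) = √(420 + 2419/2340) = √(985219/2340) = √64039235/390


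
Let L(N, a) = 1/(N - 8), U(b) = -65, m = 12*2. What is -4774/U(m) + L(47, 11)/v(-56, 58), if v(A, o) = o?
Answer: 830681/11310 ≈ 73.447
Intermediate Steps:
m = 24
L(N, a) = 1/(-8 + N)
-4774/U(m) + L(47, 11)/v(-56, 58) = -4774/(-65) + 1/((-8 + 47)*58) = -4774*(-1/65) + (1/58)/39 = 4774/65 + (1/39)*(1/58) = 4774/65 + 1/2262 = 830681/11310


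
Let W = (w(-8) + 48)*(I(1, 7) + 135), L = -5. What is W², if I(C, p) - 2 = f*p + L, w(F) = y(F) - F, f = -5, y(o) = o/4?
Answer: 27436644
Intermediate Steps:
y(o) = o/4 (y(o) = o*(¼) = o/4)
w(F) = -3*F/4 (w(F) = F/4 - F = -3*F/4)
I(C, p) = -3 - 5*p (I(C, p) = 2 + (-5*p - 5) = 2 + (-5 - 5*p) = -3 - 5*p)
W = 5238 (W = (-¾*(-8) + 48)*((-3 - 5*7) + 135) = (6 + 48)*((-3 - 35) + 135) = 54*(-38 + 135) = 54*97 = 5238)
W² = 5238² = 27436644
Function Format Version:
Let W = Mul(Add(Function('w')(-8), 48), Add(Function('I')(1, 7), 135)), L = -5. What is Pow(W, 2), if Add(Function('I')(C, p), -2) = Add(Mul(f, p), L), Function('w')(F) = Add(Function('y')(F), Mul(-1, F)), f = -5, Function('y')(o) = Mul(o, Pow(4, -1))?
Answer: 27436644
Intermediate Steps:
Function('y')(o) = Mul(Rational(1, 4), o) (Function('y')(o) = Mul(o, Rational(1, 4)) = Mul(Rational(1, 4), o))
Function('w')(F) = Mul(Rational(-3, 4), F) (Function('w')(F) = Add(Mul(Rational(1, 4), F), Mul(-1, F)) = Mul(Rational(-3, 4), F))
Function('I')(C, p) = Add(-3, Mul(-5, p)) (Function('I')(C, p) = Add(2, Add(Mul(-5, p), -5)) = Add(2, Add(-5, Mul(-5, p))) = Add(-3, Mul(-5, p)))
W = 5238 (W = Mul(Add(Mul(Rational(-3, 4), -8), 48), Add(Add(-3, Mul(-5, 7)), 135)) = Mul(Add(6, 48), Add(Add(-3, -35), 135)) = Mul(54, Add(-38, 135)) = Mul(54, 97) = 5238)
Pow(W, 2) = Pow(5238, 2) = 27436644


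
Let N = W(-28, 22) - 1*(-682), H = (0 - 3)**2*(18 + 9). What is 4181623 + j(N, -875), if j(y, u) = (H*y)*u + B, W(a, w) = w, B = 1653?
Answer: -145504724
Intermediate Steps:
H = 243 (H = (-3)**2*27 = 9*27 = 243)
N = 704 (N = 22 - 1*(-682) = 22 + 682 = 704)
j(y, u) = 1653 + 243*u*y (j(y, u) = (243*y)*u + 1653 = 243*u*y + 1653 = 1653 + 243*u*y)
4181623 + j(N, -875) = 4181623 + (1653 + 243*(-875)*704) = 4181623 + (1653 - 149688000) = 4181623 - 149686347 = -145504724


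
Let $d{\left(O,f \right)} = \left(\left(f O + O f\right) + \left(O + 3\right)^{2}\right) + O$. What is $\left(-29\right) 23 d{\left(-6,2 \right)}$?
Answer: $14007$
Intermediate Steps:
$d{\left(O,f \right)} = O + \left(3 + O\right)^{2} + 2 O f$ ($d{\left(O,f \right)} = \left(\left(O f + O f\right) + \left(3 + O\right)^{2}\right) + O = \left(2 O f + \left(3 + O\right)^{2}\right) + O = \left(\left(3 + O\right)^{2} + 2 O f\right) + O = O + \left(3 + O\right)^{2} + 2 O f$)
$\left(-29\right) 23 d{\left(-6,2 \right)} = \left(-29\right) 23 \left(-6 + \left(3 - 6\right)^{2} + 2 \left(-6\right) 2\right) = - 667 \left(-6 + \left(-3\right)^{2} - 24\right) = - 667 \left(-6 + 9 - 24\right) = \left(-667\right) \left(-21\right) = 14007$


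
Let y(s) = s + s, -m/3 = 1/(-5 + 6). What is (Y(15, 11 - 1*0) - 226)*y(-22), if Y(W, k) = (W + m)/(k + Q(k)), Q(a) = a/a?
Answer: 9900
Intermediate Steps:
Q(a) = 1
m = -3 (m = -3/(-5 + 6) = -3/1 = -3*1 = -3)
Y(W, k) = (-3 + W)/(1 + k) (Y(W, k) = (W - 3)/(k + 1) = (-3 + W)/(1 + k))
y(s) = 2*s
(Y(15, 11 - 1*0) - 226)*y(-22) = ((-3 + 15)/(1 + (11 - 1*0)) - 226)*(2*(-22)) = (12/(1 + (11 + 0)) - 226)*(-44) = (12/(1 + 11) - 226)*(-44) = (12/12 - 226)*(-44) = ((1/12)*12 - 226)*(-44) = (1 - 226)*(-44) = -225*(-44) = 9900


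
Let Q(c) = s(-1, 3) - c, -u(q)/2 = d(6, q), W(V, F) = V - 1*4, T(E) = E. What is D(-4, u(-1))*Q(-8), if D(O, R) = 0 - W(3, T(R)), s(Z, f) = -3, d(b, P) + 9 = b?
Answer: 5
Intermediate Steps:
d(b, P) = -9 + b
W(V, F) = -4 + V (W(V, F) = V - 4 = -4 + V)
u(q) = 6 (u(q) = -2*(-9 + 6) = -2*(-3) = 6)
Q(c) = -3 - c
D(O, R) = 1 (D(O, R) = 0 - (-4 + 3) = 0 - 1*(-1) = 0 + 1 = 1)
D(-4, u(-1))*Q(-8) = 1*(-3 - 1*(-8)) = 1*(-3 + 8) = 1*5 = 5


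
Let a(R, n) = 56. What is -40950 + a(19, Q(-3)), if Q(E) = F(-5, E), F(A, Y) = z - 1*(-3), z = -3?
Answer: -40894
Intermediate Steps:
F(A, Y) = 0 (F(A, Y) = -3 - 1*(-3) = -3 + 3 = 0)
Q(E) = 0
-40950 + a(19, Q(-3)) = -40950 + 56 = -40894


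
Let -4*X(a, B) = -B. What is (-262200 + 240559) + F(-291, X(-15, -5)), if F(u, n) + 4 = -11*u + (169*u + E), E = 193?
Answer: -67430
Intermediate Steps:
X(a, B) = B/4 (X(a, B) = -(-1)*B/4 = B/4)
F(u, n) = 189 + 158*u (F(u, n) = -4 + (-11*u + (169*u + 193)) = -4 + (-11*u + (193 + 169*u)) = -4 + (193 + 158*u) = 189 + 158*u)
(-262200 + 240559) + F(-291, X(-15, -5)) = (-262200 + 240559) + (189 + 158*(-291)) = -21641 + (189 - 45978) = -21641 - 45789 = -67430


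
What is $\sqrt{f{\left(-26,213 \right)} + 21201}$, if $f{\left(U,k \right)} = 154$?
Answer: $\sqrt{21355} \approx 146.13$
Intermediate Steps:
$\sqrt{f{\left(-26,213 \right)} + 21201} = \sqrt{154 + 21201} = \sqrt{21355}$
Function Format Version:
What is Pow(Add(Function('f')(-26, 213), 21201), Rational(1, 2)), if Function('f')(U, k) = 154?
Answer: Pow(21355, Rational(1, 2)) ≈ 146.13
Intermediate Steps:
Pow(Add(Function('f')(-26, 213), 21201), Rational(1, 2)) = Pow(Add(154, 21201), Rational(1, 2)) = Pow(21355, Rational(1, 2))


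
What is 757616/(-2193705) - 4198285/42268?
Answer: -9241821709013/92723522940 ≈ -99.671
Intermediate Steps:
757616/(-2193705) - 4198285/42268 = 757616*(-1/2193705) - 4198285*1/42268 = -757616/2193705 - 4198285/42268 = -9241821709013/92723522940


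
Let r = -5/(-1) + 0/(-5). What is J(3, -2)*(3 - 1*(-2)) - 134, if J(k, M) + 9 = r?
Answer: -154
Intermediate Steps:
r = 5 (r = -5*(-1) + 0*(-⅕) = 5 + 0 = 5)
J(k, M) = -4 (J(k, M) = -9 + 5 = -4)
J(3, -2)*(3 - 1*(-2)) - 134 = -4*(3 - 1*(-2)) - 134 = -4*(3 + 2) - 134 = -4*5 - 134 = -20 - 134 = -154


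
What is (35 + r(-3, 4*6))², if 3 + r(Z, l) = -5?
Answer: 729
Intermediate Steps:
r(Z, l) = -8 (r(Z, l) = -3 - 5 = -8)
(35 + r(-3, 4*6))² = (35 - 8)² = 27² = 729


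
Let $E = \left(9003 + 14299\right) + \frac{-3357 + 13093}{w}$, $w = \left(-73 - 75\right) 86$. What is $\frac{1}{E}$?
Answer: $\frac{1591}{37072265} \approx 4.2916 \cdot 10^{-5}$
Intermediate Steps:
$w = -12728$ ($w = \left(-148\right) 86 = -12728$)
$E = \frac{37072265}{1591}$ ($E = \left(9003 + 14299\right) + \frac{-3357 + 13093}{-12728} = 23302 + 9736 \left(- \frac{1}{12728}\right) = 23302 - \frac{1217}{1591} = \frac{37072265}{1591} \approx 23301.0$)
$\frac{1}{E} = \frac{1}{\frac{37072265}{1591}} = \frac{1591}{37072265}$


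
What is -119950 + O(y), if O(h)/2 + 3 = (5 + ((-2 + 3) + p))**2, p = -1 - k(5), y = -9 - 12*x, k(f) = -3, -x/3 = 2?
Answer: -119828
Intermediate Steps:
x = -6 (x = -3*2 = -6)
y = 63 (y = -9 - 12*(-6) = -9 + 72 = 63)
p = 2 (p = -1 - 1*(-3) = -1 + 3 = 2)
O(h) = 122 (O(h) = -6 + 2*(5 + ((-2 + 3) + 2))**2 = -6 + 2*(5 + (1 + 2))**2 = -6 + 2*(5 + 3)**2 = -6 + 2*8**2 = -6 + 2*64 = -6 + 128 = 122)
-119950 + O(y) = -119950 + 122 = -119828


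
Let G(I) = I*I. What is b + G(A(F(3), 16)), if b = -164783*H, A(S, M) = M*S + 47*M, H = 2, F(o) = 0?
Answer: 235938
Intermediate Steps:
A(S, M) = 47*M + M*S
G(I) = I²
b = -329566 (b = -164783*2 = -329566)
b + G(A(F(3), 16)) = -329566 + (16*(47 + 0))² = -329566 + (16*47)² = -329566 + 752² = -329566 + 565504 = 235938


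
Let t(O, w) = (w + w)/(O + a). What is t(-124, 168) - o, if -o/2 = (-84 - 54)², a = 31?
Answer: 1180616/31 ≈ 38084.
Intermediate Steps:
t(O, w) = 2*w/(31 + O) (t(O, w) = (w + w)/(O + 31) = (2*w)/(31 + O) = 2*w/(31 + O))
o = -38088 (o = -2*(-84 - 54)² = -2*(-138)² = -2*19044 = -38088)
t(-124, 168) - o = 2*168/(31 - 124) - 1*(-38088) = 2*168/(-93) + 38088 = 2*168*(-1/93) + 38088 = -112/31 + 38088 = 1180616/31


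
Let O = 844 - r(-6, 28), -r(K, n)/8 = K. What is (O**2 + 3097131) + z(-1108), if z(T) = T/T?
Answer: 3730748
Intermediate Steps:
r(K, n) = -8*K
O = 796 (O = 844 - (-8)*(-6) = 844 - 1*48 = 844 - 48 = 796)
z(T) = 1
(O**2 + 3097131) + z(-1108) = (796**2 + 3097131) + 1 = (633616 + 3097131) + 1 = 3730747 + 1 = 3730748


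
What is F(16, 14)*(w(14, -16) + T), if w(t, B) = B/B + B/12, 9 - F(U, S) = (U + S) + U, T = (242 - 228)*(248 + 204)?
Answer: -702371/3 ≈ -2.3412e+5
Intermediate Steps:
T = 6328 (T = 14*452 = 6328)
F(U, S) = 9 - S - 2*U (F(U, S) = 9 - ((U + S) + U) = 9 - ((S + U) + U) = 9 - (S + 2*U) = 9 + (-S - 2*U) = 9 - S - 2*U)
w(t, B) = 1 + B/12 (w(t, B) = 1 + B*(1/12) = 1 + B/12)
F(16, 14)*(w(14, -16) + T) = (9 - 1*14 - 2*16)*((1 + (1/12)*(-16)) + 6328) = (9 - 14 - 32)*((1 - 4/3) + 6328) = -37*(-⅓ + 6328) = -37*18983/3 = -702371/3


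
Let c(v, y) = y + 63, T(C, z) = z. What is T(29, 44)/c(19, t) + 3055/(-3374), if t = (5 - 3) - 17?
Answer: 227/20244 ≈ 0.011213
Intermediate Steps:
t = -15 (t = 2 - 17 = -15)
c(v, y) = 63 + y
T(29, 44)/c(19, t) + 3055/(-3374) = 44/(63 - 15) + 3055/(-3374) = 44/48 + 3055*(-1/3374) = 44*(1/48) - 3055/3374 = 11/12 - 3055/3374 = 227/20244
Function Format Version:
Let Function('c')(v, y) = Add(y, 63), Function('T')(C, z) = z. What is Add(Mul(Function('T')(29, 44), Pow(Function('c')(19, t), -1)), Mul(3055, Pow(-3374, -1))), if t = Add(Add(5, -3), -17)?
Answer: Rational(227, 20244) ≈ 0.011213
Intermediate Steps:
t = -15 (t = Add(2, -17) = -15)
Function('c')(v, y) = Add(63, y)
Add(Mul(Function('T')(29, 44), Pow(Function('c')(19, t), -1)), Mul(3055, Pow(-3374, -1))) = Add(Mul(44, Pow(Add(63, -15), -1)), Mul(3055, Pow(-3374, -1))) = Add(Mul(44, Pow(48, -1)), Mul(3055, Rational(-1, 3374))) = Add(Mul(44, Rational(1, 48)), Rational(-3055, 3374)) = Add(Rational(11, 12), Rational(-3055, 3374)) = Rational(227, 20244)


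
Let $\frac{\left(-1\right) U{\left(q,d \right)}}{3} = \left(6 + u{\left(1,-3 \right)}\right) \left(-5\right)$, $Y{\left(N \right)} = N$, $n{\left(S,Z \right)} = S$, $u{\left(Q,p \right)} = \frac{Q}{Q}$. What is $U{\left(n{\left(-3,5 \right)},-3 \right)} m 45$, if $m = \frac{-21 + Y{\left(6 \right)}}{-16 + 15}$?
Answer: $70875$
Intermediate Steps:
$u{\left(Q,p \right)} = 1$
$m = 15$ ($m = \frac{-21 + 6}{-16 + 15} = - \frac{15}{-1} = \left(-15\right) \left(-1\right) = 15$)
$U{\left(q,d \right)} = 105$ ($U{\left(q,d \right)} = - 3 \left(6 + 1\right) \left(-5\right) = - 3 \cdot 7 \left(-5\right) = \left(-3\right) \left(-35\right) = 105$)
$U{\left(n{\left(-3,5 \right)},-3 \right)} m 45 = 105 \cdot 15 \cdot 45 = 1575 \cdot 45 = 70875$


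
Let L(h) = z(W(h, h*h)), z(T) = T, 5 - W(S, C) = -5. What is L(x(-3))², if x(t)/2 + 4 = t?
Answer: 100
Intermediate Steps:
W(S, C) = 10 (W(S, C) = 5 - 1*(-5) = 5 + 5 = 10)
x(t) = -8 + 2*t
L(h) = 10
L(x(-3))² = 10² = 100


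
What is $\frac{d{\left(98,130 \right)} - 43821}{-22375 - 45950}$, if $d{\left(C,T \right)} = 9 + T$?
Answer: $\frac{43682}{68325} \approx 0.63933$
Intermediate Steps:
$\frac{d{\left(98,130 \right)} - 43821}{-22375 - 45950} = \frac{\left(9 + 130\right) - 43821}{-22375 - 45950} = \frac{139 - 43821}{-68325} = \left(-43682\right) \left(- \frac{1}{68325}\right) = \frac{43682}{68325}$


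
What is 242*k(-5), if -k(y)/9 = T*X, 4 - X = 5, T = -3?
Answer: -6534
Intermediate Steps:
X = -1 (X = 4 - 1*5 = 4 - 5 = -1)
k(y) = -27 (k(y) = -(-27)*(-1) = -9*3 = -27)
242*k(-5) = 242*(-27) = -6534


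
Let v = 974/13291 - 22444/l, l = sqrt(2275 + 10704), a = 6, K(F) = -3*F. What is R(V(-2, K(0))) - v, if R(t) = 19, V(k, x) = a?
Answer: 251555/13291 + 22444*sqrt(12979)/12979 ≈ 215.93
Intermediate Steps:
V(k, x) = 6
l = sqrt(12979) ≈ 113.93
v = 974/13291 - 22444*sqrt(12979)/12979 ≈ -196.93
R(V(-2, K(0))) - v = 19 - (974/13291 - 22444*sqrt(12979)/12979) = 19 + (-974/13291 + 22444*sqrt(12979)/12979) = 251555/13291 + 22444*sqrt(12979)/12979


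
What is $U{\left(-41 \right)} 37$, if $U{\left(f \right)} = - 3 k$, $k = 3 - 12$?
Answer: $999$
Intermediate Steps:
$k = -9$
$U{\left(f \right)} = 27$ ($U{\left(f \right)} = \left(-3\right) \left(-9\right) = 27$)
$U{\left(-41 \right)} 37 = 27 \cdot 37 = 999$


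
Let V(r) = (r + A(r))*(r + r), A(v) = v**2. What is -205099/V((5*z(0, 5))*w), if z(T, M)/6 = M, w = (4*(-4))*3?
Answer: 205099/746392320000 ≈ 2.7479e-7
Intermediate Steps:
w = -48 (w = -16*3 = -48)
z(T, M) = 6*M
V(r) = 2*r*(r + r**2) (V(r) = (r + r**2)*(r + r) = (r + r**2)*(2*r) = 2*r*(r + r**2))
-205099/V((5*z(0, 5))*w) = -205099*1/(103680000*(1 + (5*(6*5))*(-48))) = -205099*1/(103680000*(1 + (5*30)*(-48))) = -205099*1/(103680000*(1 + 150*(-48))) = -205099*1/(103680000*(1 - 7200)) = -205099/(2*51840000*(-7199)) = -205099/(-746392320000) = -205099*(-1/746392320000) = 205099/746392320000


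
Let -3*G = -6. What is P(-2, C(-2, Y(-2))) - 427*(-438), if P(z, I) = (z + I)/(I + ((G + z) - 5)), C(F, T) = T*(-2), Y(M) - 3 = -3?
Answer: 935132/5 ≈ 1.8703e+5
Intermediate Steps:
G = 2 (G = -1/3*(-6) = 2)
Y(M) = 0 (Y(M) = 3 - 3 = 0)
C(F, T) = -2*T
P(z, I) = (I + z)/(-3 + I + z) (P(z, I) = (z + I)/(I + ((2 + z) - 5)) = (I + z)/(I + (-3 + z)) = (I + z)/(-3 + I + z))
P(-2, C(-2, Y(-2))) - 427*(-438) = (-2*0 - 2)/(-3 - 2*0 - 2) - 427*(-438) = (0 - 2)/(-3 + 0 - 2) + 187026 = -2/(-5) + 187026 = -1/5*(-2) + 187026 = 2/5 + 187026 = 935132/5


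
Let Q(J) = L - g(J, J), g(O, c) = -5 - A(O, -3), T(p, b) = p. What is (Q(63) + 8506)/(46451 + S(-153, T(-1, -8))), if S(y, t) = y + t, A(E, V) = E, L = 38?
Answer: 8612/46297 ≈ 0.18602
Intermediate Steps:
g(O, c) = -5 - O
S(y, t) = t + y
Q(J) = 43 + J (Q(J) = 38 - (-5 - J) = 38 + (5 + J) = 43 + J)
(Q(63) + 8506)/(46451 + S(-153, T(-1, -8))) = ((43 + 63) + 8506)/(46451 + (-1 - 153)) = (106 + 8506)/(46451 - 154) = 8612/46297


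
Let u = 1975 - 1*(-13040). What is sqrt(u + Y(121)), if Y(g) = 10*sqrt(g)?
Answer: 55*sqrt(5) ≈ 122.98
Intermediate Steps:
u = 15015 (u = 1975 + 13040 = 15015)
sqrt(u + Y(121)) = sqrt(15015 + 10*sqrt(121)) = sqrt(15015 + 10*11) = sqrt(15015 + 110) = sqrt(15125) = 55*sqrt(5)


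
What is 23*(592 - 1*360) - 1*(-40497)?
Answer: 45833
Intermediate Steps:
23*(592 - 1*360) - 1*(-40497) = 23*(592 - 360) + 40497 = 23*232 + 40497 = 5336 + 40497 = 45833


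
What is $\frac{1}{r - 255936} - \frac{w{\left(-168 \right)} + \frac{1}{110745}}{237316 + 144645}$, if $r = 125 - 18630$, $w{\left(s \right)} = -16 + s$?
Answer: $\frac{5550005666894}{11608928658416745} \approx 0.00047808$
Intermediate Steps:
$r = -18505$ ($r = 125 - 18630 = -18505$)
$\frac{1}{r - 255936} - \frac{w{\left(-168 \right)} + \frac{1}{110745}}{237316 + 144645} = \frac{1}{-18505 - 255936} - \frac{\left(-16 - 168\right) + \frac{1}{110745}}{237316 + 144645} = \frac{1}{-274441} - \frac{-184 + \frac{1}{110745}}{381961} = - \frac{1}{274441} - \left(- \frac{20377079}{110745}\right) \frac{1}{381961} = - \frac{1}{274441} - - \frac{20377079}{42300270945} = - \frac{1}{274441} + \frac{20377079}{42300270945} = \frac{5550005666894}{11608928658416745}$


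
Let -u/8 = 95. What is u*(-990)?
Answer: 752400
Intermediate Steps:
u = -760 (u = -8*95 = -760)
u*(-990) = -760*(-990) = 752400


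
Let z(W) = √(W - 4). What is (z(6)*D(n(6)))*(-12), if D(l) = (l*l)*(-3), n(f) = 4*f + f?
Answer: 32400*√2 ≈ 45821.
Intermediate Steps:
n(f) = 5*f
D(l) = -3*l² (D(l) = l²*(-3) = -3*l²)
z(W) = √(-4 + W)
(z(6)*D(n(6)))*(-12) = (√(-4 + 6)*(-3*(5*6)²))*(-12) = (√2*(-3*30²))*(-12) = (√2*(-3*900))*(-12) = (√2*(-2700))*(-12) = -2700*√2*(-12) = 32400*√2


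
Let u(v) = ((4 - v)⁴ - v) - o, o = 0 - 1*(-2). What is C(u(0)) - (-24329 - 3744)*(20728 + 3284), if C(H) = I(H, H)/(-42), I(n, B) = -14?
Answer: 2022266629/3 ≈ 6.7409e+8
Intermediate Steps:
o = 2 (o = 0 + 2 = 2)
u(v) = -2 + (4 - v)⁴ - v (u(v) = ((4 - v)⁴ - v) - 1*2 = ((4 - v)⁴ - v) - 2 = -2 + (4 - v)⁴ - v)
C(H) = ⅓ (C(H) = -14/(-42) = -14*(-1/42) = ⅓)
C(u(0)) - (-24329 - 3744)*(20728 + 3284) = ⅓ - (-24329 - 3744)*(20728 + 3284) = ⅓ - (-28073)*24012 = ⅓ - 1*(-674088876) = ⅓ + 674088876 = 2022266629/3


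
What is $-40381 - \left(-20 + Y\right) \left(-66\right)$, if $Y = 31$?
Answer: $-39655$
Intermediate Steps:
$-40381 - \left(-20 + Y\right) \left(-66\right) = -40381 - \left(-20 + 31\right) \left(-66\right) = -40381 - 11 \left(-66\right) = -40381 - -726 = -40381 + 726 = -39655$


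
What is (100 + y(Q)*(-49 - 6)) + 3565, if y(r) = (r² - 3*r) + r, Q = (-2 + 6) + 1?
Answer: 2840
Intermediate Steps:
Q = 5 (Q = 4 + 1 = 5)
y(r) = r² - 2*r
(100 + y(Q)*(-49 - 6)) + 3565 = (100 + (5*(-2 + 5))*(-49 - 6)) + 3565 = (100 + (5*3)*(-55)) + 3565 = (100 + 15*(-55)) + 3565 = (100 - 825) + 3565 = -725 + 3565 = 2840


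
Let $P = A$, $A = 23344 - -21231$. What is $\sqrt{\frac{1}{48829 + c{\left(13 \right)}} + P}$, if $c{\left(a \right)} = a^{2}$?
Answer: $\frac{\sqrt{107015838527298}}{48998} \approx 211.13$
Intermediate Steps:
$A = 44575$ ($A = 23344 + 21231 = 44575$)
$P = 44575$
$\sqrt{\frac{1}{48829 + c{\left(13 \right)}} + P} = \sqrt{\frac{1}{48829 + 13^{2}} + 44575} = \sqrt{\frac{1}{48829 + 169} + 44575} = \sqrt{\frac{1}{48998} + 44575} = \sqrt{\frac{2184085851}{48998}} = \frac{\sqrt{107015838527298}}{48998}$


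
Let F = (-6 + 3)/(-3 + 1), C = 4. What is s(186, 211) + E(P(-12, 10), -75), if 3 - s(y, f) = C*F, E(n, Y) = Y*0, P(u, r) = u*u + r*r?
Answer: -3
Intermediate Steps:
F = 3/2 (F = -3/(-2) = -3*(-½) = 3/2 ≈ 1.5000)
P(u, r) = r² + u² (P(u, r) = u² + r² = r² + u²)
E(n, Y) = 0
s(y, f) = -3 (s(y, f) = 3 - 4*3/2 = 3 - 1*6 = 3 - 6 = -3)
s(186, 211) + E(P(-12, 10), -75) = -3 + 0 = -3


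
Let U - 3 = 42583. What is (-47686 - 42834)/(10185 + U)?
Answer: -90520/52771 ≈ -1.7153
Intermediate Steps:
U = 42586 (U = 3 + 42583 = 42586)
(-47686 - 42834)/(10185 + U) = (-47686 - 42834)/(10185 + 42586) = -90520/52771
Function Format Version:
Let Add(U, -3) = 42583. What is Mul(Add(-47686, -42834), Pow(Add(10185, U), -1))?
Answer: Rational(-90520, 52771) ≈ -1.7153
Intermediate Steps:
U = 42586 (U = Add(3, 42583) = 42586)
Mul(Add(-47686, -42834), Pow(Add(10185, U), -1)) = Mul(Add(-47686, -42834), Pow(Add(10185, 42586), -1)) = Mul(-90520, Pow(52771, -1)) = Mul(-90520, Rational(1, 52771)) = Rational(-90520, 52771)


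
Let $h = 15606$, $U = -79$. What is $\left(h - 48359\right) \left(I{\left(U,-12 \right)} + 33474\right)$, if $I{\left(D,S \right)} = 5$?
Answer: $-1096537687$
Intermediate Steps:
$\left(h - 48359\right) \left(I{\left(U,-12 \right)} + 33474\right) = \left(15606 - 48359\right) \left(5 + 33474\right) = \left(-32753\right) 33479 = -1096537687$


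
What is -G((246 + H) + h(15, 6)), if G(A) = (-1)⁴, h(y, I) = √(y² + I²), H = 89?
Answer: -1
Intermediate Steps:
h(y, I) = √(I² + y²)
G(A) = 1
-G((246 + H) + h(15, 6)) = -1*1 = -1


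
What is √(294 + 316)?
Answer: √610 ≈ 24.698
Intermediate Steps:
√(294 + 316) = √610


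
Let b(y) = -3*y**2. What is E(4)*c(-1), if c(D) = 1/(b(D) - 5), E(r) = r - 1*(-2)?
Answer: -3/4 ≈ -0.75000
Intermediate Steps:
E(r) = 2 + r (E(r) = r + 2 = 2 + r)
c(D) = 1/(-5 - 3*D**2) (c(D) = 1/(-3*D**2 - 5) = 1/(-5 - 3*D**2))
E(4)*c(-1) = (2 + 4)*(-1/(5 + 3*(-1)**2)) = 6*(-1/(5 + 3*1)) = 6*(-1/(5 + 3)) = 6*(-1/8) = -3/4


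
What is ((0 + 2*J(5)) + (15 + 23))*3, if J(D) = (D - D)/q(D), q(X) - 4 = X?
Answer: 114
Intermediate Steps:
q(X) = 4 + X
J(D) = 0 (J(D) = (D - D)/(4 + D) = 0/(4 + D) = 0)
((0 + 2*J(5)) + (15 + 23))*3 = ((0 + 2*0) + (15 + 23))*3 = ((0 + 0) + 38)*3 = (0 + 38)*3 = 38*3 = 114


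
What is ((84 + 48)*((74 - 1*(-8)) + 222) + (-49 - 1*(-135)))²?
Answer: 1617165796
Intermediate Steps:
((84 + 48)*((74 - 1*(-8)) + 222) + (-49 - 1*(-135)))² = (132*((74 + 8) + 222) + (-49 + 135))² = (132*(82 + 222) + 86)² = (132*304 + 86)² = (40128 + 86)² = 40214² = 1617165796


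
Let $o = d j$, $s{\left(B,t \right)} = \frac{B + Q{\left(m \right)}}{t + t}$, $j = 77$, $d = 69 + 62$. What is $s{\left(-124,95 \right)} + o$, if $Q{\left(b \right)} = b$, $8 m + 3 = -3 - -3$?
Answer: $\frac{3066249}{304} \approx 10086.0$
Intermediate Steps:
$d = 131$
$m = - \frac{3}{8}$ ($m = - \frac{3}{8} + \frac{-3 - -3}{8} = - \frac{3}{8} + \frac{-3 + 3}{8} = - \frac{3}{8} + \frac{1}{8} \cdot 0 = - \frac{3}{8} + 0 = - \frac{3}{8} \approx -0.375$)
$s{\left(B,t \right)} = \frac{- \frac{3}{8} + B}{2 t}$ ($s{\left(B,t \right)} = \frac{B - \frac{3}{8}}{t + t} = \frac{- \frac{3}{8} + B}{2 t}$)
$o = 10087$ ($o = 131 \cdot 77 = 10087$)
$s{\left(-124,95 \right)} + o = \frac{-3 + 8 \left(-124\right)}{16 \cdot 95} + 10087 = \frac{1}{16} \cdot \frac{1}{95} \left(-3 - 992\right) + 10087 = \frac{1}{16} \cdot \frac{1}{95} \left(-995\right) + 10087 = - \frac{199}{304} + 10087 = \frac{3066249}{304}$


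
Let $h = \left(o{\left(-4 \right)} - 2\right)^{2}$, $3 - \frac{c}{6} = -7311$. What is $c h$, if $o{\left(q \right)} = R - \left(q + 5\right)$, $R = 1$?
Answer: $175536$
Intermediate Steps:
$c = 43884$ ($c = 18 - -43866 = 18 + 43866 = 43884$)
$o{\left(q \right)} = -4 - q$ ($o{\left(q \right)} = 1 - \left(q + 5\right) = 1 - \left(5 + q\right) = -4 - q$)
$h = 4$ ($h = \left(\left(-4 - -4\right) - 2\right)^{2} = \left(\left(-4 + 4\right) - 2\right)^{2} = \left(0 - 2\right)^{2} = \left(-2\right)^{2} = 4$)
$c h = 43884 \cdot 4 = 175536$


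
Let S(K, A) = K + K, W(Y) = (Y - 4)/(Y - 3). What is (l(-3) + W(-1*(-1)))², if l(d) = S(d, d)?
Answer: 81/4 ≈ 20.250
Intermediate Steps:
W(Y) = (-4 + Y)/(-3 + Y)
S(K, A) = 2*K
l(d) = 2*d
(l(-3) + W(-1*(-1)))² = (2*(-3) + (-4 - 1*(-1))/(-3 - 1*(-1)))² = (-6 + (-4 + 1)/(-3 + 1))² = (-6 - 3/(-2))² = (-6 - ½*(-3))² = (-6 + 3/2)² = (-9/2)² = 81/4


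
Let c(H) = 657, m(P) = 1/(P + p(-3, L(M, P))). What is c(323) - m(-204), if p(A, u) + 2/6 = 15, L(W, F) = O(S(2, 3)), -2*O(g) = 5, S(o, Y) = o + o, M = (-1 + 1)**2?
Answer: 373179/568 ≈ 657.00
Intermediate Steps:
M = 0 (M = 0**2 = 0)
S(o, Y) = 2*o
O(g) = -5/2 (O(g) = -1/2*5 = -5/2)
L(W, F) = -5/2
p(A, u) = 44/3 (p(A, u) = -1/3 + 15 = 44/3)
m(P) = 1/(44/3 + P) (m(P) = 1/(P + 44/3) = 1/(44/3 + P))
c(323) - m(-204) = 657 - 3/(44 + 3*(-204)) = 657 - 3/(44 - 612) = 657 - 3/(-568) = 657 - 3*(-1)/568 = 657 - 1*(-3/568) = 657 + 3/568 = 373179/568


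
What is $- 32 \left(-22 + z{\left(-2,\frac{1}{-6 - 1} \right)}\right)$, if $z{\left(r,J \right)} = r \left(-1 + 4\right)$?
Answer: $896$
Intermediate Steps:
$z{\left(r,J \right)} = 3 r$ ($z{\left(r,J \right)} = r 3 = 3 r$)
$- 32 \left(-22 + z{\left(-2,\frac{1}{-6 - 1} \right)}\right) = - 32 \left(-22 + 3 \left(-2\right)\right) = - 32 \left(-22 - 6\right) = \left(-32\right) \left(-28\right) = 896$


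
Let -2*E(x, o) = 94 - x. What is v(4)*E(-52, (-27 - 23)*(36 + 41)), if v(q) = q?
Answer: -292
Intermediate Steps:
E(x, o) = -47 + x/2 (E(x, o) = -(94 - x)/2 = -47 + x/2)
v(4)*E(-52, (-27 - 23)*(36 + 41)) = 4*(-47 + (½)*(-52)) = 4*(-47 - 26) = 4*(-73) = -292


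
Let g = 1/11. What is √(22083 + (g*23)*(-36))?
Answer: √2662935/11 ≈ 148.35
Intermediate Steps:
g = 1/11 ≈ 0.090909
√(22083 + (g*23)*(-36)) = √(22083 + ((1/11)*23)*(-36)) = √(22083 + (23/11)*(-36)) = √(22083 - 828/11) = √(242085/11) = √2662935/11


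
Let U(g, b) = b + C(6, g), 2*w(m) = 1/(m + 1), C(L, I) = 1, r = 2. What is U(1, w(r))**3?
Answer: 343/216 ≈ 1.5880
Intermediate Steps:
w(m) = 1/(2*(1 + m)) (w(m) = 1/(2*(m + 1)) = 1/(2*(1 + m)))
U(g, b) = 1 + b (U(g, b) = b + 1 = 1 + b)
U(1, w(r))**3 = (1 + 1/(2*(1 + 2)))**3 = (1 + (1/2)/3)**3 = (1 + (1/2)*(1/3))**3 = (1 + 1/6)**3 = (7/6)**3 = 343/216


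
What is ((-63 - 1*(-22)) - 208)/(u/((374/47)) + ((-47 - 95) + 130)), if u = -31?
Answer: 93126/5945 ≈ 15.665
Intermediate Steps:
((-63 - 1*(-22)) - 208)/(u/((374/47)) + ((-47 - 95) + 130)) = ((-63 - 1*(-22)) - 208)/(-31/(374/47) + ((-47 - 95) + 130)) = ((-63 + 22) - 208)/(-31/(374*(1/47)) + (-142 + 130)) = (-41 - 208)/(-31/374/47 - 12) = -249/(-31*47/374 - 12) = -249/(-1457/374 - 12) = -249/(-5945/374) = -249*(-374/5945) = 93126/5945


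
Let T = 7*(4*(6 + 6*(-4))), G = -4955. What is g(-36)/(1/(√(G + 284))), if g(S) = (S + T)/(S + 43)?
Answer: -1620*I*√519/7 ≈ -5272.3*I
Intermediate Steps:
T = -504 (T = 7*(4*(6 - 24)) = 7*(4*(-18)) = 7*(-72) = -504)
g(S) = (-504 + S)/(43 + S) (g(S) = (S - 504)/(S + 43) = (-504 + S)/(43 + S))
g(-36)/(1/(√(G + 284))) = ((-504 - 36)/(43 - 36))/(1/(√(-4955 + 284))) = (-540/7)/(1/(√(-4671))) = ((⅐)*(-540))/(1/(3*I*√519)) = -540*3*I*√519/7 = -1620*I*√519/7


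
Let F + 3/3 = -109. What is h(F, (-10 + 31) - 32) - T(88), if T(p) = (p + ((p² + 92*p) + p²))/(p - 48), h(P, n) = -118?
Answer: -3549/5 ≈ -709.80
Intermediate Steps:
F = -110 (F = -1 - 109 = -110)
T(p) = (2*p² + 93*p)/(-48 + p) (T(p) = (p + (2*p² + 92*p))/(-48 + p) = (2*p² + 93*p)/(-48 + p))
h(F, (-10 + 31) - 32) - T(88) = -118 - 88*(93 + 2*88)/(-48 + 88) = -118 - 88*(93 + 176)/40 = -118 - 88*269/40 = -118 - 1*2959/5 = -118 - 2959/5 = -3549/5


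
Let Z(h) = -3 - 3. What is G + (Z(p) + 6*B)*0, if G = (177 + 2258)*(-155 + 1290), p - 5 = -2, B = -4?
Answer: 2763725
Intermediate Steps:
p = 3 (p = 5 - 2 = 3)
Z(h) = -6
G = 2763725 (G = 2435*1135 = 2763725)
G + (Z(p) + 6*B)*0 = 2763725 + (-6 + 6*(-4))*0 = 2763725 + (-6 - 24)*0 = 2763725 - 30*0 = 2763725 + 0 = 2763725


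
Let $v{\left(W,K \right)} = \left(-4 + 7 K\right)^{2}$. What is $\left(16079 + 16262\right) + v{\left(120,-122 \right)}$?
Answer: $768505$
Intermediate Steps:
$\left(16079 + 16262\right) + v{\left(120,-122 \right)} = \left(16079 + 16262\right) + \left(-4 + 7 \left(-122\right)\right)^{2} = 32341 + \left(-4 - 854\right)^{2} = 32341 + \left(-858\right)^{2} = 32341 + 736164 = 768505$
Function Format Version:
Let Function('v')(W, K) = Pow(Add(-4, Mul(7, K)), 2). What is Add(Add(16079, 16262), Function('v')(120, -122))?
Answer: 768505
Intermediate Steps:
Add(Add(16079, 16262), Function('v')(120, -122)) = Add(Add(16079, 16262), Pow(Add(-4, Mul(7, -122)), 2)) = Add(32341, Pow(Add(-4, -854), 2)) = Add(32341, Pow(-858, 2)) = Add(32341, 736164) = 768505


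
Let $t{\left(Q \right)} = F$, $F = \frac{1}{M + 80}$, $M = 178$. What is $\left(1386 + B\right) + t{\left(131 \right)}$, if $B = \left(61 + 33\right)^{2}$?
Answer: $\frac{2637277}{258} \approx 10222.0$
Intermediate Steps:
$B = 8836$ ($B = 94^{2} = 8836$)
$F = \frac{1}{258}$ ($F = \frac{1}{178 + 80} = \frac{1}{258} \approx 0.003876$)
$t{\left(Q \right)} = \frac{1}{258}$
$\left(1386 + B\right) + t{\left(131 \right)} = \left(1386 + 8836\right) + \frac{1}{258} = 10222 + \frac{1}{258} = \frac{2637277}{258}$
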